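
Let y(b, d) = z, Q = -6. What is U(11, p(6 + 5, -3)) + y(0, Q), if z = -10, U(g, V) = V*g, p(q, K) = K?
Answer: -43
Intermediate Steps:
y(b, d) = -10
U(11, p(6 + 5, -3)) + y(0, Q) = -3*11 - 10 = -33 - 10 = -43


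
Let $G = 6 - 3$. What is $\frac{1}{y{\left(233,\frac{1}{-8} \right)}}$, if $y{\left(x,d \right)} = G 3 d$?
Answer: $- \frac{8}{9} \approx -0.88889$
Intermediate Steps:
$G = 3$
$y{\left(x,d \right)} = 9 d$ ($y{\left(x,d \right)} = 3 \cdot 3 d = 9 d$)
$\frac{1}{y{\left(233,\frac{1}{-8} \right)}} = \frac{1}{9 \frac{1}{-8}} = \frac{1}{9 \left(- \frac{1}{8}\right)} = \frac{1}{- \frac{9}{8}} = - \frac{8}{9}$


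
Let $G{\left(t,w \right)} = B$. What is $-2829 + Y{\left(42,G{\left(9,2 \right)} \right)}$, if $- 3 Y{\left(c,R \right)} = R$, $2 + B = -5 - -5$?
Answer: $- \frac{8485}{3} \approx -2828.3$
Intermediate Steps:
$B = -2$ ($B = -2 - 0 = -2 + \left(-5 + 5\right) = -2 + 0 = -2$)
$G{\left(t,w \right)} = -2$
$Y{\left(c,R \right)} = - \frac{R}{3}$
$-2829 + Y{\left(42,G{\left(9,2 \right)} \right)} = -2829 - - \frac{2}{3} = -2829 + \frac{2}{3} = - \frac{8485}{3}$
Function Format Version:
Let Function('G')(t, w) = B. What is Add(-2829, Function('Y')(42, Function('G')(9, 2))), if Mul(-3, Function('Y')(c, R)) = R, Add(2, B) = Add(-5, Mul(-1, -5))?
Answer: Rational(-8485, 3) ≈ -2828.3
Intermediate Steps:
B = -2 (B = Add(-2, Add(-5, Mul(-1, -5))) = Add(-2, Add(-5, 5)) = Add(-2, 0) = -2)
Function('G')(t, w) = -2
Function('Y')(c, R) = Mul(Rational(-1, 3), R)
Add(-2829, Function('Y')(42, Function('G')(9, 2))) = Add(-2829, Mul(Rational(-1, 3), -2)) = Add(-2829, Rational(2, 3)) = Rational(-8485, 3)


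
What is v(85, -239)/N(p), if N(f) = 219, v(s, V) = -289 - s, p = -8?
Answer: -374/219 ≈ -1.7078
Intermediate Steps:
v(85, -239)/N(p) = (-289 - 1*85)/219 = (-289 - 85)*(1/219) = -374*1/219 = -374/219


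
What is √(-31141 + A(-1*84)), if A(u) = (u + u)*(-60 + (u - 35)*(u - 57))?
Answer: I*√2839933 ≈ 1685.2*I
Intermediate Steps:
A(u) = 2*u*(-60 + (-57 + u)*(-35 + u)) (A(u) = (2*u)*(-60 + (-35 + u)*(-57 + u)) = (2*u)*(-60 + (-57 + u)*(-35 + u)) = 2*u*(-60 + (-57 + u)*(-35 + u)))
√(-31141 + A(-1*84)) = √(-31141 + 2*(-1*84)*(1935 + (-1*84)² - (-92)*84)) = √(-31141 + 2*(-84)*(1935 + (-84)² - 92*(-84))) = √(-31141 + 2*(-84)*(1935 + 7056 + 7728)) = √(-31141 + 2*(-84)*16719) = √(-31141 - 2808792) = √(-2839933) = I*√2839933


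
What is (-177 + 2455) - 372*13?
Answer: -2558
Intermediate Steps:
(-177 + 2455) - 372*13 = 2278 - 1*4836 = 2278 - 4836 = -2558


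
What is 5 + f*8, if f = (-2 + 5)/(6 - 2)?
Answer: 11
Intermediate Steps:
f = ¾ (f = 3/4 = 3*(¼) = ¾ ≈ 0.75000)
5 + f*8 = 5 + (¾)*8 = 5 + 6 = 11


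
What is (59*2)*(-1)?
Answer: -118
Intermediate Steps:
(59*2)*(-1) = 118*(-1) = -118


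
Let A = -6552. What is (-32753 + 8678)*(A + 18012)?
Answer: -275899500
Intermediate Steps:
(-32753 + 8678)*(A + 18012) = (-32753 + 8678)*(-6552 + 18012) = -24075*11460 = -275899500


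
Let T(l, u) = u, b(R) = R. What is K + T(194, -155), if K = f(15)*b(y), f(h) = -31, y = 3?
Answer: -248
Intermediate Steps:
K = -93 (K = -31*3 = -93)
K + T(194, -155) = -93 - 155 = -248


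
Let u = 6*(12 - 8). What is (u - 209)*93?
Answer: -17205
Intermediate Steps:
u = 24 (u = 6*4 = 24)
(u - 209)*93 = (24 - 209)*93 = -185*93 = -17205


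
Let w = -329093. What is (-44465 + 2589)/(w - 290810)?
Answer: 41876/619903 ≈ 0.067552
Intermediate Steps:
(-44465 + 2589)/(w - 290810) = (-44465 + 2589)/(-329093 - 290810) = -41876/(-619903) = -41876*(-1/619903) = 41876/619903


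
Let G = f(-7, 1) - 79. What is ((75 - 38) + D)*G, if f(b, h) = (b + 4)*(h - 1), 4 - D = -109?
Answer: -11850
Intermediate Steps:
D = 113 (D = 4 - 1*(-109) = 4 + 109 = 113)
f(b, h) = (-1 + h)*(4 + b) (f(b, h) = (4 + b)*(-1 + h) = (-1 + h)*(4 + b))
G = -79 (G = (-4 - 1*(-7) + 4*1 - 7*1) - 79 = (-4 + 7 + 4 - 7) - 79 = 0 - 79 = -79)
((75 - 38) + D)*G = ((75 - 38) + 113)*(-79) = (37 + 113)*(-79) = 150*(-79) = -11850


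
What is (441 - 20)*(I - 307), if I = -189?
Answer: -208816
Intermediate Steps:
(441 - 20)*(I - 307) = (441 - 20)*(-189 - 307) = 421*(-496) = -208816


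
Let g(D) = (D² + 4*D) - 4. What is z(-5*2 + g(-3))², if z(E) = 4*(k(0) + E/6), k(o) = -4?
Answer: 6724/9 ≈ 747.11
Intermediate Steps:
g(D) = -4 + D² + 4*D
z(E) = -16 + 2*E/3 (z(E) = 4*(-4 + E/6) = -16 + 2*E/3)
z(-5*2 + g(-3))² = (-16 + 2*(-5*2 + (-4 + (-3)² + 4*(-3)))/3)² = (-16 + 2*(-10 + (-4 + 9 - 12))/3)² = (-16 + 2*(-10 - 7)/3)² = (-16 + (⅔)*(-17))² = (-16 - 34/3)² = (-82/3)² = 6724/9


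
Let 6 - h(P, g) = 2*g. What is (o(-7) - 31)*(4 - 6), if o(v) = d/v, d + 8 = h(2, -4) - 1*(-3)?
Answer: 452/7 ≈ 64.571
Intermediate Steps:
h(P, g) = 6 - 2*g
d = 9 (d = -8 + ((6 - 2*(-4)) - 1*(-3)) = -8 + ((6 + 8) + 3) = -8 + (14 + 3) = -8 + 17 = 9)
o(v) = 9/v
(o(-7) - 31)*(4 - 6) = (9/(-7) - 31)*(4 - 6) = (9*(-1/7) - 31)*(-2) = (-9/7 - 31)*(-2) = -226/7*(-2) = 452/7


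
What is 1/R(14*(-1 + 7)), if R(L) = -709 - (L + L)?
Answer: -1/877 ≈ -0.0011403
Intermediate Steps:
R(L) = -709 - 2*L
1/R(14*(-1 + 7)) = 1/(-709 - 28*(-1 + 7)) = 1/(-709 - 28*6) = 1/(-709 - 2*84) = 1/(-709 - 168) = 1/(-877) = -1/877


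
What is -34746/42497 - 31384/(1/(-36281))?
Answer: 48388907456542/42497 ≈ 1.1386e+9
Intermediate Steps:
-34746/42497 - 31384/(1/(-36281)) = -34746*1/42497 - 31384/(-1/36281) = -34746/42497 - 31384*(-36281) = -34746/42497 + 1138642904 = 48388907456542/42497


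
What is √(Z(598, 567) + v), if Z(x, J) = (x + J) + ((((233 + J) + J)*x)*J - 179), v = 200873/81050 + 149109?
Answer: √121831447204749966/16210 ≈ 21533.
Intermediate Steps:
v = 12085485323/81050 (v = 200873*(1/81050) + 149109 = 200873/81050 + 149109 = 12085485323/81050 ≈ 1.4911e+5)
Z(x, J) = -179 + J + x + J*x*(233 + 2*J) (Z(x, J) = (J + x) + (((233 + 2*J)*x)*J - 179) = (J + x) + ((x*(233 + 2*J))*J - 179) = (J + x) + (J*x*(233 + 2*J) - 179) = (J + x) + (-179 + J*x*(233 + 2*J)) = -179 + J + x + J*x*(233 + 2*J))
√(Z(598, 567) + v) = √((-179 + 567 + 598 + 2*598*567² + 233*567*598) + 12085485323/81050) = √((-179 + 567 + 598 + 2*598*321489 + 79002378) + 12085485323/81050) = √((-179 + 567 + 598 + 384500844 + 79002378) + 12085485323/81050) = √(463504208 + 12085485323/81050) = √(37579101543723/81050) = √121831447204749966/16210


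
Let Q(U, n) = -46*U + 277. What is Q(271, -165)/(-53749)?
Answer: 12189/53749 ≈ 0.22678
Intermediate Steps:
Q(U, n) = 277 - 46*U
Q(271, -165)/(-53749) = (277 - 46*271)/(-53749) = (277 - 12466)*(-1/53749) = -12189*(-1/53749) = 12189/53749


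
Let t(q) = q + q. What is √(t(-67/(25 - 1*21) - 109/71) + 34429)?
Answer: 5*√27739558/142 ≈ 185.45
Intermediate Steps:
t(q) = 2*q
√(t(-67/(25 - 1*21) - 109/71) + 34429) = √(2*(-67/(25 - 1*21) - 109/71) + 34429) = √(2*(-67/(25 - 21) - 109*1/71) + 34429) = √(2*(-67/4 - 109/71) + 34429) = √(2*(-5193/284) + 34429) = √(-5193/142 + 34429) = √(4883725/142) = 5*√27739558/142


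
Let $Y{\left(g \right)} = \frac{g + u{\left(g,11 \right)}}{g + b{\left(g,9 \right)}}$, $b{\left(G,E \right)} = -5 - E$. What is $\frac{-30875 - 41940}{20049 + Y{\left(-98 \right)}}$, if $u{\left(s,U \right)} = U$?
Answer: $- \frac{1631056}{449115} \approx -3.6317$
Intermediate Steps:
$Y{\left(g \right)} = \frac{11 + g}{-14 + g}$ ($Y{\left(g \right)} = \frac{g + 11}{g - 14} = \frac{11 + g}{g - 14} = \frac{11 + g}{-14 + g}$)
$\frac{-30875 - 41940}{20049 + Y{\left(-98 \right)}} = \frac{-30875 - 41940}{20049 + \frac{11 - 98}{-14 - 98}} = - \frac{72815}{20049 + \frac{1}{-112} \left(-87\right)} = - \frac{72815}{20049 - - \frac{87}{112}} = - \frac{72815}{20049 + \frac{87}{112}} = - \frac{72815}{\frac{2245575}{112}} = \left(-72815\right) \frac{112}{2245575} = - \frac{1631056}{449115}$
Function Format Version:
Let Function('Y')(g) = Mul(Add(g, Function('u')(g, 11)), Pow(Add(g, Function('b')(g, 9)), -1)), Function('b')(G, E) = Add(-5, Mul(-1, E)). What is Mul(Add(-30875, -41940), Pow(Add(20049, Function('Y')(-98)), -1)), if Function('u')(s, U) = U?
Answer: Rational(-1631056, 449115) ≈ -3.6317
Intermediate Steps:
Function('Y')(g) = Mul(Pow(Add(-14, g), -1), Add(11, g)) (Function('Y')(g) = Mul(Add(g, 11), Pow(Add(g, Add(-5, Mul(-1, 9))), -1)) = Mul(Add(11, g), Pow(Add(g, Add(-5, -9)), -1)) = Mul(Add(11, g), Pow(Add(g, -14), -1)) = Mul(Add(11, g), Pow(Add(-14, g), -1)) = Mul(Pow(Add(-14, g), -1), Add(11, g)))
Mul(Add(-30875, -41940), Pow(Add(20049, Function('Y')(-98)), -1)) = Mul(Add(-30875, -41940), Pow(Add(20049, Mul(Pow(Add(-14, -98), -1), Add(11, -98))), -1)) = Mul(-72815, Pow(Add(20049, Mul(Pow(-112, -1), -87)), -1)) = Mul(-72815, Pow(Add(20049, Mul(Rational(-1, 112), -87)), -1)) = Mul(-72815, Pow(Add(20049, Rational(87, 112)), -1)) = Mul(-72815, Pow(Rational(2245575, 112), -1)) = Mul(-72815, Rational(112, 2245575)) = Rational(-1631056, 449115)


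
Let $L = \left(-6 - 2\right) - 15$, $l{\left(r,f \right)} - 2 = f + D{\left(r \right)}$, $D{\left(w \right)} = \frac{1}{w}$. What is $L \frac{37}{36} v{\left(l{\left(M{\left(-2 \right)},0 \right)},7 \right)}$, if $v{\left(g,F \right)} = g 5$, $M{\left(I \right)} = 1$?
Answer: $- \frac{4255}{12} \approx -354.58$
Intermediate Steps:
$l{\left(r,f \right)} = 2 + f + \frac{1}{r}$ ($l{\left(r,f \right)} = 2 + \left(f + \frac{1}{r}\right) = 2 + f + \frac{1}{r}$)
$v{\left(g,F \right)} = 5 g$
$L = -23$ ($L = -8 - 15 = -23$)
$L \frac{37}{36} v{\left(l{\left(M{\left(-2 \right)},0 \right)},7 \right)} = - 23 \cdot \frac{37}{36} \cdot 5 \left(2 + 0 + 1^{-1}\right) = - 23 \cdot 37 \cdot \frac{1}{36} \cdot 5 \left(2 + 0 + 1\right) = \left(-23\right) \frac{37}{36} \cdot 5 \cdot 3 = \left(- \frac{851}{36}\right) 15 = - \frac{4255}{12}$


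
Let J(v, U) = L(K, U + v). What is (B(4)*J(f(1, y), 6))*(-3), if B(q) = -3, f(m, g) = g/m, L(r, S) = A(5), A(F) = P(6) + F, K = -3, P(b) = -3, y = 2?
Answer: 18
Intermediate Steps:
A(F) = -3 + F
L(r, S) = 2 (L(r, S) = -3 + 5 = 2)
J(v, U) = 2
(B(4)*J(f(1, y), 6))*(-3) = -3*2*(-3) = -6*(-3) = 18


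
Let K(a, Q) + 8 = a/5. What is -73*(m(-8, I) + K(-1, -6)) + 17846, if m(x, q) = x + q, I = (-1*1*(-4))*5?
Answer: 87843/5 ≈ 17569.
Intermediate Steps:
K(a, Q) = -8 + a/5
I = 20 (I = -1*(-4)*5 = 4*5 = 20)
m(x, q) = q + x
-73*(m(-8, I) + K(-1, -6)) + 17846 = -73*((20 - 8) + (-8 + (⅕)*(-1))) + 17846 = -73*(12 + (-8 - ⅕)) + 17846 = -73*(12 - 41/5) + 17846 = -73*19/5 + 17846 = -1387/5 + 17846 = 87843/5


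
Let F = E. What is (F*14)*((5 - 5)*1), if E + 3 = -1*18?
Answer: 0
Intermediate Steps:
E = -21 (E = -3 - 1*18 = -3 - 18 = -21)
F = -21
(F*14)*((5 - 5)*1) = (-21*14)*((5 - 5)*1) = -0 = -294*0 = 0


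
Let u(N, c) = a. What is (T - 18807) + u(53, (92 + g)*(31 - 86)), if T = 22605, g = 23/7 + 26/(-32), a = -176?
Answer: 3622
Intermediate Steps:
g = 277/112 (g = 23*(⅐) + 26*(-1/32) = 23/7 - 13/16 = 277/112 ≈ 2.4732)
u(N, c) = -176
(T - 18807) + u(53, (92 + g)*(31 - 86)) = (22605 - 18807) - 176 = 3798 - 176 = 3622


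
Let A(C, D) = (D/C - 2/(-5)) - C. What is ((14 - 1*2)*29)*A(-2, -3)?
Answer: 6786/5 ≈ 1357.2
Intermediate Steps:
A(C, D) = ⅖ - C + D/C (A(C, D) = (D/C - 2*(-⅕)) - C = (D/C + ⅖) - C = (⅖ + D/C) - C = ⅖ - C + D/C)
((14 - 1*2)*29)*A(-2, -3) = ((14 - 1*2)*29)*(⅖ - 1*(-2) - 3/(-2)) = ((14 - 2)*29)*(⅖ + 2 - 3*(-½)) = (12*29)*(⅖ + 2 + 3/2) = 348*(39/10) = 6786/5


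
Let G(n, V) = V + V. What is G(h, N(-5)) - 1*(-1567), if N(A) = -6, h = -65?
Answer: 1555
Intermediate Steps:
G(n, V) = 2*V
G(h, N(-5)) - 1*(-1567) = 2*(-6) - 1*(-1567) = -12 + 1567 = 1555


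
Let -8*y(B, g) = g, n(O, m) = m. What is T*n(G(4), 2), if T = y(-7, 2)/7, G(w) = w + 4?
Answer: -1/14 ≈ -0.071429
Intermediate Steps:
G(w) = 4 + w
y(B, g) = -g/8
T = -1/28 (T = -⅛*2/7 = -¼*⅐ = -1/28 ≈ -0.035714)
T*n(G(4), 2) = -1/28*2 = -1/14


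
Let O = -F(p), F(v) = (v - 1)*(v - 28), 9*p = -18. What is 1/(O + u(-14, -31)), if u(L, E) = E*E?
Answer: 1/871 ≈ 0.0011481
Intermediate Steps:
p = -2 (p = (⅑)*(-18) = -2)
u(L, E) = E²
F(v) = (-1 + v)*(-28 + v)
O = -90 (O = -(28 + (-2)² - 29*(-2)) = -(28 + 4 + 58) = -1*90 = -90)
1/(O + u(-14, -31)) = 1/(-90 + (-31)²) = 1/(-90 + 961) = 1/871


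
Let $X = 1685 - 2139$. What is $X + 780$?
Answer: $326$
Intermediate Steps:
$X = -454$
$X + 780 = -454 + 780 = 326$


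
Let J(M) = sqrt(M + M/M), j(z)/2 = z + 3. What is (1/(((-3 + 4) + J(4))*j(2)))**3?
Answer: -1/4000 + sqrt(5)/8000 ≈ 2.9508e-5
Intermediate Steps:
j(z) = 6 + 2*z (j(z) = 2*(z + 3) = 2*(3 + z) = 6 + 2*z)
J(M) = sqrt(1 + M) (J(M) = sqrt(M + 1) = sqrt(1 + M))
(1/(((-3 + 4) + J(4))*j(2)))**3 = (1/(((-3 + 4) + sqrt(1 + 4))*(6 + 2*2)))**3 = (1/((1 + sqrt(5))*(6 + 4)))**3 = (1/((1 + sqrt(5))*10))**3 = (1/(10 + 10*sqrt(5)))**3 = (10 + 10*sqrt(5))**(-3)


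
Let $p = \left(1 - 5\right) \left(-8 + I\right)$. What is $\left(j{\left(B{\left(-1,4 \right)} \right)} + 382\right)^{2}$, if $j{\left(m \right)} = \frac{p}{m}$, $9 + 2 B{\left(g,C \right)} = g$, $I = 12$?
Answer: $\frac{3709476}{25} \approx 1.4838 \cdot 10^{5}$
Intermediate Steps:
$B{\left(g,C \right)} = - \frac{9}{2} + \frac{g}{2}$
$p = -16$ ($p = \left(1 - 5\right) \left(-8 + 12\right) = \left(-4\right) 4 = -16$)
$j{\left(m \right)} = - \frac{16}{m}$
$\left(j{\left(B{\left(-1,4 \right)} \right)} + 382\right)^{2} = \left(- \frac{16}{- \frac{9}{2} + \frac{1}{2} \left(-1\right)} + 382\right)^{2} = \left(- \frac{16}{- \frac{9}{2} - \frac{1}{2}} + 382\right)^{2} = \left(- \frac{16}{-5} + 382\right)^{2} = \left(\left(-16\right) \left(- \frac{1}{5}\right) + 382\right)^{2} = \left(\frac{16}{5} + 382\right)^{2} = \left(\frac{1926}{5}\right)^{2} = \frac{3709476}{25}$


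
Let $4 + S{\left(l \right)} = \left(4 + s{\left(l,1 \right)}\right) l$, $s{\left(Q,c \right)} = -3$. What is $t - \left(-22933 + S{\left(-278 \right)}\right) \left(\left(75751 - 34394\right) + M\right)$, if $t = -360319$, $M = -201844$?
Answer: $-3726066024$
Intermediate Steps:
$S{\left(l \right)} = -4 + l$ ($S{\left(l \right)} = -4 + \left(4 - 3\right) l = -4 + 1 l = -4 + l$)
$t - \left(-22933 + S{\left(-278 \right)}\right) \left(\left(75751 - 34394\right) + M\right) = -360319 - \left(-22933 - 282\right) \left(\left(75751 - 34394\right) - 201844\right) = -360319 - - 23215 \left(41357 - 201844\right) = -360319 - \left(-23215\right) \left(-160487\right) = -360319 - 3725705705 = -3726066024$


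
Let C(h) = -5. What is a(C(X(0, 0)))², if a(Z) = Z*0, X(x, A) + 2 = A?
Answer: 0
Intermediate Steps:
X(x, A) = -2 + A
a(Z) = 0
a(C(X(0, 0)))² = 0² = 0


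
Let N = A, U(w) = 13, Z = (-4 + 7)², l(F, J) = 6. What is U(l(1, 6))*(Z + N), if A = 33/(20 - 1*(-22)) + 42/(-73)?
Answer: 122369/1022 ≈ 119.73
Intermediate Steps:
Z = 9 (Z = 3² = 9)
A = 215/1022 (A = 33/(20 + 22) + 42*(-1/73) = 33/42 - 42/73 = 33*(1/42) - 42/73 = 11/14 - 42/73 = 215/1022 ≈ 0.21037)
N = 215/1022 ≈ 0.21037
U(l(1, 6))*(Z + N) = 13*(9 + 215/1022) = 13*(9413/1022) = 122369/1022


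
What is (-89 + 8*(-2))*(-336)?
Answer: 35280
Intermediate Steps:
(-89 + 8*(-2))*(-336) = (-89 - 16)*(-336) = -105*(-336) = 35280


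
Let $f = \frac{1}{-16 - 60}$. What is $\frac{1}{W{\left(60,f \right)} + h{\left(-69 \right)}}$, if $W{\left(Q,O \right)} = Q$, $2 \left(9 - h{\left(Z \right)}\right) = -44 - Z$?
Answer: $\frac{2}{113} \approx 0.017699$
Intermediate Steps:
$h{\left(Z \right)} = 31 + \frac{Z}{2}$ ($h{\left(Z \right)} = 9 - \frac{-44 - Z}{2} = 9 + \left(22 + \frac{Z}{2}\right) = 31 + \frac{Z}{2}$)
$f = - \frac{1}{76}$ ($f = \frac{1}{-76} = - \frac{1}{76} \approx -0.013158$)
$\frac{1}{W{\left(60,f \right)} + h{\left(-69 \right)}} = \frac{1}{60 + \left(31 + \frac{1}{2} \left(-69\right)\right)} = \frac{1}{60 + \left(31 - \frac{69}{2}\right)} = \frac{1}{60 - \frac{7}{2}} = \frac{1}{\frac{113}{2}} = \frac{2}{113}$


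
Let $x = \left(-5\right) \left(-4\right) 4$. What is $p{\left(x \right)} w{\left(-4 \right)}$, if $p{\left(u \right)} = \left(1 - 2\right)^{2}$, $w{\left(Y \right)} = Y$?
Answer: $-4$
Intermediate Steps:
$x = 80$ ($x = 20 \cdot 4 = 80$)
$p{\left(u \right)} = 1$ ($p{\left(u \right)} = \left(-1\right)^{2} = 1$)
$p{\left(x \right)} w{\left(-4 \right)} = 1 \left(-4\right) = -4$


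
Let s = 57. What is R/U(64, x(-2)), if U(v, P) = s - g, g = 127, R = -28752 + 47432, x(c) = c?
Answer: -1868/7 ≈ -266.86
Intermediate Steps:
R = 18680
U(v, P) = -70 (U(v, P) = 57 - 1*127 = 57 - 127 = -70)
R/U(64, x(-2)) = 18680/(-70) = 18680*(-1/70) = -1868/7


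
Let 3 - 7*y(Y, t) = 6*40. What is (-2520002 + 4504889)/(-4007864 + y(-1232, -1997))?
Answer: -13894209/28055285 ≈ -0.49524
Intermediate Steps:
y(Y, t) = -237/7 (y(Y, t) = 3/7 - 6*40/7 = 3/7 - ⅐*240 = 3/7 - 240/7 = -237/7)
(-2520002 + 4504889)/(-4007864 + y(-1232, -1997)) = (-2520002 + 4504889)/(-4007864 - 237/7) = 1984887/(-28055285/7) = 1984887*(-7/28055285) = -13894209/28055285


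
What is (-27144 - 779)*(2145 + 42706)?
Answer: -1252374473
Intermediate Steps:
(-27144 - 779)*(2145 + 42706) = -27923*44851 = -1252374473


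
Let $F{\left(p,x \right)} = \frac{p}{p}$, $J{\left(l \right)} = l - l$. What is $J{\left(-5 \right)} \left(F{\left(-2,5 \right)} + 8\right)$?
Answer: $0$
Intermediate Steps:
$J{\left(l \right)} = 0$
$F{\left(p,x \right)} = 1$
$J{\left(-5 \right)} \left(F{\left(-2,5 \right)} + 8\right) = 0 \left(1 + 8\right) = 0 \cdot 9 = 0$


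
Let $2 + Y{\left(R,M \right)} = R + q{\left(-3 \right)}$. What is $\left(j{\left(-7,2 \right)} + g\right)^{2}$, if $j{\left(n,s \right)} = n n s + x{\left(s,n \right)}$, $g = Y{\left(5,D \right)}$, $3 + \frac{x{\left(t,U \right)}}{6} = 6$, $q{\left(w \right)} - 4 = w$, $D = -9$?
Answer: $14400$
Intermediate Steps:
$q{\left(w \right)} = 4 + w$
$x{\left(t,U \right)} = 18$ ($x{\left(t,U \right)} = -18 + 6 \cdot 6 = -18 + 36 = 18$)
$Y{\left(R,M \right)} = -1 + R$ ($Y{\left(R,M \right)} = -2 + \left(R + \left(4 - 3\right)\right) = -2 + \left(R + 1\right) = -2 + \left(1 + R\right) = -1 + R$)
$g = 4$ ($g = -1 + 5 = 4$)
$j{\left(n,s \right)} = 18 + s n^{2}$ ($j{\left(n,s \right)} = n n s + 18 = n^{2} s + 18 = s n^{2} + 18 = 18 + s n^{2}$)
$\left(j{\left(-7,2 \right)} + g\right)^{2} = \left(\left(18 + 2 \left(-7\right)^{2}\right) + 4\right)^{2} = \left(\left(18 + 2 \cdot 49\right) + 4\right)^{2} = \left(\left(18 + 98\right) + 4\right)^{2} = \left(116 + 4\right)^{2} = 120^{2} = 14400$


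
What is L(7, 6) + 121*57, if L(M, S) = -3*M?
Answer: 6876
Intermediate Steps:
L(7, 6) + 121*57 = -3*7 + 121*57 = -21 + 6897 = 6876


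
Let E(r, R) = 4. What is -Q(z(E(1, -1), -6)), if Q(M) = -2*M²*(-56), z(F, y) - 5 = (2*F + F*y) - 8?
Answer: -40432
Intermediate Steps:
z(F, y) = -3 + 2*F + F*y (z(F, y) = 5 + ((2*F + F*y) - 8) = 5 + (-8 + 2*F + F*y) = -3 + 2*F + F*y)
Q(M) = 112*M²
-Q(z(E(1, -1), -6)) = -112*(-3 + 2*4 + 4*(-6))² = -112*(-3 + 8 - 24)² = -112*(-19)² = -112*361 = -1*40432 = -40432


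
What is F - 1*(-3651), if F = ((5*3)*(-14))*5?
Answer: 2601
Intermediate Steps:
F = -1050 (F = (15*(-14))*5 = -210*5 = -1050)
F - 1*(-3651) = -1050 - 1*(-3651) = -1050 + 3651 = 2601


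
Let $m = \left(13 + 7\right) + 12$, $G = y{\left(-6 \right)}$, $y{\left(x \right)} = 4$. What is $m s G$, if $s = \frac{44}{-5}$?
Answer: $- \frac{5632}{5} \approx -1126.4$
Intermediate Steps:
$G = 4$
$s = - \frac{44}{5}$ ($s = 44 \left(- \frac{1}{5}\right) = - \frac{44}{5} \approx -8.8$)
$m = 32$ ($m = 20 + 12 = 32$)
$m s G = 32 \left(- \frac{44}{5}\right) 4 = \left(- \frac{1408}{5}\right) 4 = - \frac{5632}{5}$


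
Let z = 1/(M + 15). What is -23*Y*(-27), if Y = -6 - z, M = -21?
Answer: -7245/2 ≈ -3622.5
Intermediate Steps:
z = -1/6 (z = 1/(-21 + 15) = 1/(-6) = -1/6 ≈ -0.16667)
Y = -35/6 (Y = -6 - 1*(-1/6) = -6 + 1/6 = -35/6 ≈ -5.8333)
-23*Y*(-27) = -23*(-35/6)*(-27) = (805/6)*(-27) = -7245/2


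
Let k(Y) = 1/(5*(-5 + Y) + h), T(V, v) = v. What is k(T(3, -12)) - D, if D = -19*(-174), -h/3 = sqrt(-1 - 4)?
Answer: (-9918*sqrt(5) + 281011*I)/(-85*I + 3*sqrt(5)) ≈ -3306.0 + 0.00092292*I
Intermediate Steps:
h = -3*I*sqrt(5) (h = -3*sqrt(-1 - 4) = -3*I*sqrt(5) ≈ -6.7082*I)
D = 3306
k(Y) = 1/(-25 + 5*Y - 3*I*sqrt(5)) (k(Y) = 1/(5*(-5 + Y) - 3*I*sqrt(5)) = 1/((-25 + 5*Y) - 3*I*sqrt(5)) = 1/(-25 + 5*Y - 3*I*sqrt(5)))
k(T(3, -12)) - D = 1/(-25 + 5*(-12) - 3*I*sqrt(5)) - 1*3306 = 1/(-25 - 60 - 3*I*sqrt(5)) - 3306 = 1/(-85 - 3*I*sqrt(5)) - 3306 = -3306 + 1/(-85 - 3*I*sqrt(5))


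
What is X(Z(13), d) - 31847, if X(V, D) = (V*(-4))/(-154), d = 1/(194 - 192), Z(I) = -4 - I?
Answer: -2452253/77 ≈ -31847.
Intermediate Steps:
d = ½ (d = 1/2 = ½ ≈ 0.50000)
X(V, D) = 2*V/77 (X(V, D) = -4*V*(-1/154) = 2*V/77)
X(Z(13), d) - 31847 = 2*(-4 - 1*13)/77 - 31847 = 2*(-4 - 13)/77 - 31847 = (2/77)*(-17) - 31847 = -34/77 - 31847 = -2452253/77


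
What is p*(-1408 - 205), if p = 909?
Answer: -1466217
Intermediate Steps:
p*(-1408 - 205) = 909*(-1408 - 205) = 909*(-1613) = -1466217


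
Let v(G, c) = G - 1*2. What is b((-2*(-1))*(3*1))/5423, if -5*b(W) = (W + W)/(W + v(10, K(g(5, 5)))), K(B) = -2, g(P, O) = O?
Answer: -6/189805 ≈ -3.1611e-5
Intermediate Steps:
v(G, c) = -2 + G (v(G, c) = G - 2 = -2 + G)
b(W) = -2*W/(5*(8 + W)) (b(W) = -(W + W)/(5*(W + (-2 + 10))) = -2*W/(5*(W + 8)) = -2*W/(5*(8 + W)))
b((-2*(-1))*(3*1))/5423 = -2*(-2*(-1))*(3*1)/(40 + 5*((-2*(-1))*(3*1)))/5423 = -2*2*3/(40 + 5*(2*3))*(1/5423) = -2*6/(40 + 5*6)*(1/5423) = -2*6/(40 + 30)*(1/5423) = -2*6/70*(1/5423) = -2*6*1/70*(1/5423) = -6/35*1/5423 = -6/189805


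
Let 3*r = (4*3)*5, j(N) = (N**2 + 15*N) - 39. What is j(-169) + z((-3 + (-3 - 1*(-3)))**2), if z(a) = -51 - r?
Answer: 25916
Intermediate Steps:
j(N) = -39 + N**2 + 15*N
r = 20 (r = ((4*3)*5)/3 = (12*5)/3 = (1/3)*60 = 20)
z(a) = -71 (z(a) = -51 - 1*20 = -51 - 20 = -71)
j(-169) + z((-3 + (-3 - 1*(-3)))**2) = (-39 + (-169)**2 + 15*(-169)) - 71 = (-39 + 28561 - 2535) - 71 = 25987 - 71 = 25916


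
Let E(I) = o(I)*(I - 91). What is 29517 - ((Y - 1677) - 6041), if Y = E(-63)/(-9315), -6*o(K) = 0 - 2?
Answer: 1040531921/27945 ≈ 37235.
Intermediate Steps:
o(K) = ⅓ (o(K) = -(0 - 2)/6 = -⅙*(-2) = ⅓)
E(I) = -91/3 + I/3 (E(I) = (I - 91)/3 = (-91 + I)/3 = -91/3 + I/3)
Y = 154/27945 (Y = (-91/3 + (⅓)*(-63))/(-9315) = (-91/3 - 21)*(-1/9315) = -154/3*(-1/9315) = 154/27945 ≈ 0.0055108)
29517 - ((Y - 1677) - 6041) = 29517 - ((154/27945 - 1677) - 6041) = 29517 - (-46863611/27945 - 6041) = 29517 - 1*(-215679356/27945) = 29517 + 215679356/27945 = 1040531921/27945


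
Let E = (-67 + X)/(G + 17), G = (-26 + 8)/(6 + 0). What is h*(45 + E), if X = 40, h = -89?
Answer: -53667/14 ≈ -3833.4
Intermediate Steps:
G = -3 (G = -18/6 = -18*⅙ = -3)
E = -27/14 (E = (-67 + 40)/(-3 + 17) = -27/14 ≈ -1.9286)
h*(45 + E) = -89*(45 - 27/14) = -89*603/14 = -53667/14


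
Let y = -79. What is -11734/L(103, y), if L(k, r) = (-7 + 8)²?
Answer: -11734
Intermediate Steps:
L(k, r) = 1 (L(k, r) = 1² = 1)
-11734/L(103, y) = -11734/1 = -11734*1 = -11734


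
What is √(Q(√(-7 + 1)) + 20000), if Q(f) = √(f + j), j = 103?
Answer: √(20000 + √(103 + I*√6)) ≈ 141.46 + 0.0004*I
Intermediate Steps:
Q(f) = √(103 + f) (Q(f) = √(f + 103) = √(103 + f))
√(Q(√(-7 + 1)) + 20000) = √(√(103 + √(-7 + 1)) + 20000) = √(√(103 + √(-6)) + 20000) = √(√(103 + I*√6) + 20000) = √(20000 + √(103 + I*√6))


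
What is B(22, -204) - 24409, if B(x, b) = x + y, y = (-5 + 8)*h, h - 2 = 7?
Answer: -24360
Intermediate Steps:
h = 9 (h = 2 + 7 = 9)
y = 27 (y = (-5 + 8)*9 = 3*9 = 27)
B(x, b) = 27 + x (B(x, b) = x + 27 = 27 + x)
B(22, -204) - 24409 = (27 + 22) - 24409 = 49 - 24409 = -24360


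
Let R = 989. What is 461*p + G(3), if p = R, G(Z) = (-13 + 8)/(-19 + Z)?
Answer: 7294869/16 ≈ 4.5593e+5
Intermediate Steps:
G(Z) = -5/(-19 + Z)
p = 989
461*p + G(3) = 461*989 - 5/(-19 + 3) = 455929 - 5/(-16) = 455929 - 5*(-1/16) = 455929 + 5/16 = 7294869/16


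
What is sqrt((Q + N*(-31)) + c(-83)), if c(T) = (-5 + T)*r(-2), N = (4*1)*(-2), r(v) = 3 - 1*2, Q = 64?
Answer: 4*sqrt(14) ≈ 14.967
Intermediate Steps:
r(v) = 1 (r(v) = 3 - 2 = 1)
N = -8 (N = 4*(-2) = -8)
c(T) = -5 + T (c(T) = (-5 + T)*1 = -5 + T)
sqrt((Q + N*(-31)) + c(-83)) = sqrt((64 - 8*(-31)) + (-5 - 83)) = sqrt((64 + 248) - 88) = sqrt(312 - 88) = sqrt(224) = 4*sqrt(14)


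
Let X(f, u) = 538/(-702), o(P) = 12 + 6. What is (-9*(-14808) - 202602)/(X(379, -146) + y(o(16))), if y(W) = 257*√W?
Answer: -6546069270/146471378921 - 6585516029430*√2/146471378921 ≈ -63.629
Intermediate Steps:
o(P) = 18
X(f, u) = -269/351 (X(f, u) = 538*(-1/702) = -269/351)
(-9*(-14808) - 202602)/(X(379, -146) + y(o(16))) = (-9*(-14808) - 202602)/(-269/351 + 257*√18) = (133272 - 202602)/(-269/351 + 257*(3*√2)) = -69330/(-269/351 + 771*√2)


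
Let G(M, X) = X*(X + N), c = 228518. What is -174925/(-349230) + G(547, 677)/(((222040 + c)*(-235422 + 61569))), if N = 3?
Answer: 456728830314305/911849540957334 ≈ 0.50088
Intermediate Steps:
G(M, X) = X*(3 + X) (G(M, X) = X*(X + 3) = X*(3 + X))
-174925/(-349230) + G(547, 677)/(((222040 + c)*(-235422 + 61569))) = -174925/(-349230) + (677*(3 + 677))/(((222040 + 228518)*(-235422 + 61569))) = -174925*(-1/349230) + (677*680)/((450558*(-173853))) = 34985/69846 + 460360/(-78330859974) = 34985/69846 + 460360*(-1/78330859974) = 34985/69846 - 230180/39165429987 = 456728830314305/911849540957334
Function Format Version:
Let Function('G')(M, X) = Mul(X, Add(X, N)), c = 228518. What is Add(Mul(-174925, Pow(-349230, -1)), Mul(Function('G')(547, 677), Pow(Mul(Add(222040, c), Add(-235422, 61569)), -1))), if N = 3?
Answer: Rational(456728830314305, 911849540957334) ≈ 0.50088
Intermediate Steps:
Function('G')(M, X) = Mul(X, Add(3, X)) (Function('G')(M, X) = Mul(X, Add(X, 3)) = Mul(X, Add(3, X)))
Add(Mul(-174925, Pow(-349230, -1)), Mul(Function('G')(547, 677), Pow(Mul(Add(222040, c), Add(-235422, 61569)), -1))) = Add(Mul(-174925, Pow(-349230, -1)), Mul(Mul(677, Add(3, 677)), Pow(Mul(Add(222040, 228518), Add(-235422, 61569)), -1))) = Add(Mul(-174925, Rational(-1, 349230)), Mul(Mul(677, 680), Pow(Mul(450558, -173853), -1))) = Add(Rational(34985, 69846), Mul(460360, Pow(-78330859974, -1))) = Add(Rational(34985, 69846), Mul(460360, Rational(-1, 78330859974))) = Add(Rational(34985, 69846), Rational(-230180, 39165429987)) = Rational(456728830314305, 911849540957334)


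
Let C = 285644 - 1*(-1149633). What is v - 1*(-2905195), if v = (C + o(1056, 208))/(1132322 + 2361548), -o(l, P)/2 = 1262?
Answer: 10150375087403/3493870 ≈ 2.9052e+6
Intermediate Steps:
o(l, P) = -2524 (o(l, P) = -2*1262 = -2524)
C = 1435277 (C = 285644 + 1149633 = 1435277)
v = 1432753/3493870 (v = (1435277 - 2524)/(1132322 + 2361548) = 1432753/3493870 ≈ 0.41008)
v - 1*(-2905195) = 1432753/3493870 - 1*(-2905195) = 1432753/3493870 + 2905195 = 10150375087403/3493870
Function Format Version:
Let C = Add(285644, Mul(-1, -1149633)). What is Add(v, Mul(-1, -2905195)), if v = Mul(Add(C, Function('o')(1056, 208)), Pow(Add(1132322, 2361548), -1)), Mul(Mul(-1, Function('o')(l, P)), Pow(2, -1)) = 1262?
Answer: Rational(10150375087403, 3493870) ≈ 2.9052e+6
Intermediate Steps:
Function('o')(l, P) = -2524 (Function('o')(l, P) = Mul(-2, 1262) = -2524)
C = 1435277 (C = Add(285644, 1149633) = 1435277)
v = Rational(1432753, 3493870) (v = Mul(Add(1435277, -2524), Pow(Add(1132322, 2361548), -1)) = Mul(1432753, Pow(3493870, -1)) = Mul(1432753, Rational(1, 3493870)) = Rational(1432753, 3493870) ≈ 0.41008)
Add(v, Mul(-1, -2905195)) = Add(Rational(1432753, 3493870), Mul(-1, -2905195)) = Add(Rational(1432753, 3493870), 2905195) = Rational(10150375087403, 3493870)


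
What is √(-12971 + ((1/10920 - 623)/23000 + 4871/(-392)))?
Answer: I*√20475342313670361/1255800 ≈ 113.94*I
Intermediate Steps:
√(-12971 + ((1/10920 - 623)/23000 + 4871/(-392))) = √(-12971 + ((1/10920 - 623)*(1/23000) + 4871*(-1/392))) = √(-12971 + (-6803159/10920*1/23000 - 4871/392)) = √(-12971 + (-6803159/251160000 - 4871/392)) = √(-12971 - 21894057113/1758120000) = √(-22826468577113/1758120000) = I*√20475342313670361/1255800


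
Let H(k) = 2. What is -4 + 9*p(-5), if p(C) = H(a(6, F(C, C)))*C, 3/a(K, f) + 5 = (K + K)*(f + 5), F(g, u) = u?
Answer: -94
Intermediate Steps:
a(K, f) = 3/(-5 + 2*K*(5 + f)) (a(K, f) = 3/(-5 + (K + K)*(f + 5)) = 3/(-5 + (2*K)*(5 + f)) = 3/(-5 + 2*K*(5 + f)))
p(C) = 2*C
-4 + 9*p(-5) = -4 + 9*(2*(-5)) = -4 + 9*(-10) = -4 - 90 = -94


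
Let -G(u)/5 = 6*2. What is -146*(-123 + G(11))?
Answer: 26718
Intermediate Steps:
G(u) = -60 (G(u) = -30*2 = -5*12 = -60)
-146*(-123 + G(11)) = -146*(-123 - 60) = -146*(-183) = 26718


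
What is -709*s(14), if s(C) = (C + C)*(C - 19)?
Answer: 99260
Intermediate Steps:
s(C) = 2*C*(-19 + C) (s(C) = (2*C)*(-19 + C) = 2*C*(-19 + C))
-709*s(14) = -1418*14*(-19 + 14) = -1418*14*(-5) = -709*(-140) = 99260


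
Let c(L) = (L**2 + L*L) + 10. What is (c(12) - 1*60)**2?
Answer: 56644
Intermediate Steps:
c(L) = 10 + 2*L**2 (c(L) = (L**2 + L**2) + 10 = 2*L**2 + 10 = 10 + 2*L**2)
(c(12) - 1*60)**2 = ((10 + 2*12**2) - 1*60)**2 = ((10 + 2*144) - 60)**2 = ((10 + 288) - 60)**2 = (298 - 60)**2 = 238**2 = 56644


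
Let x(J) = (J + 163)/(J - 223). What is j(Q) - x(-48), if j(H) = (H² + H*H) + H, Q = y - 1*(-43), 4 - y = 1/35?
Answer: 1480617127/331975 ≈ 4460.0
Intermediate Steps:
x(J) = (163 + J)/(-223 + J)
y = 139/35 (y = 4 - 1/35 = 139/35 ≈ 3.9714)
Q = 1644/35 (Q = 139/35 - 1*(-43) = 139/35 + 43 = 1644/35 ≈ 46.971)
j(H) = H + 2*H² (j(H) = (H² + H²) + H = 2*H² + H = H + 2*H²)
j(Q) - x(-48) = 1644*(1 + 2*(1644/35))/35 - (163 - 48)/(-223 - 48) = 1644*(1 + 3288/35)/35 - 115/(-271) = (1644/35)*(3323/35) - (-1)*115/271 = 5463012/1225 - 1*(-115/271) = 5463012/1225 + 115/271 = 1480617127/331975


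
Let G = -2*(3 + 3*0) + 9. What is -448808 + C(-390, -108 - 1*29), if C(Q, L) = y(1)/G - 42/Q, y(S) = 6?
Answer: -29172383/65 ≈ -4.4881e+5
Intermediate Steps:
G = 3 (G = -2*(3 + 0) + 9 = -2*3 + 9 = -6 + 9 = 3)
C(Q, L) = 2 - 42/Q (C(Q, L) = 6/3 - 42/Q = 6*(1/3) - 42/Q = 2 - 42/Q)
-448808 + C(-390, -108 - 1*29) = -448808 + (2 - 42/(-390)) = -448808 + (2 - 42*(-1/390)) = -448808 + (2 + 7/65) = -448808 + 137/65 = -29172383/65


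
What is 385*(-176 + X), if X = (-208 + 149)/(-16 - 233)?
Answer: -16849525/249 ≈ -67669.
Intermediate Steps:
X = 59/249 (X = -59/(-249) = -59*(-1/249) = 59/249 ≈ 0.23695)
385*(-176 + X) = 385*(-176 + 59/249) = 385*(-43765/249) = -16849525/249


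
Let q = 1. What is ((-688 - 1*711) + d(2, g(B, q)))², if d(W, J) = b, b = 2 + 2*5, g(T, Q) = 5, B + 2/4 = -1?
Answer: 1923769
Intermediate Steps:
B = -3/2 (B = -½ - 1 = -3/2 ≈ -1.5000)
b = 12 (b = 2 + 10 = 12)
d(W, J) = 12
((-688 - 1*711) + d(2, g(B, q)))² = ((-688 - 1*711) + 12)² = ((-688 - 711) + 12)² = (-1399 + 12)² = (-1387)² = 1923769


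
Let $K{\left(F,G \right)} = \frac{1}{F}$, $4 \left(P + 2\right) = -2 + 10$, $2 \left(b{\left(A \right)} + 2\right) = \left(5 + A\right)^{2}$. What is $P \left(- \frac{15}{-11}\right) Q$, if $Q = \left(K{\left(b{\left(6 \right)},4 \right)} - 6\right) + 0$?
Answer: $0$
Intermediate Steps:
$b{\left(A \right)} = -2 + \frac{\left(5 + A\right)^{2}}{2}$
$P = 0$ ($P = -2 + \frac{-2 + 10}{4} = -2 + \frac{1}{4} \cdot 8 = -2 + 2 = 0$)
$Q = - \frac{700}{117}$ ($Q = \left(\frac{1}{-2 + \frac{\left(5 + 6\right)^{2}}{2}} - 6\right) + 0 = \left(\frac{1}{-2 + \frac{11^{2}}{2}} - 6\right) + 0 = \left(\frac{1}{-2 + \frac{1}{2} \cdot 121} - 6\right) + 0 = \left(\frac{1}{-2 + \frac{121}{2}} - 6\right) + 0 = \left(\frac{1}{\frac{117}{2}} - 6\right) + 0 = \left(\frac{2}{117} - 6\right) + 0 = - \frac{700}{117} + 0 = - \frac{700}{117} \approx -5.9829$)
$P \left(- \frac{15}{-11}\right) Q = 0 \left(- \frac{15}{-11}\right) \left(- \frac{700}{117}\right) = 0 \left(\left(-15\right) \left(- \frac{1}{11}\right)\right) \left(- \frac{700}{117}\right) = 0 \cdot \frac{15}{11} \left(- \frac{700}{117}\right) = 0 \left(- \frac{700}{117}\right) = 0$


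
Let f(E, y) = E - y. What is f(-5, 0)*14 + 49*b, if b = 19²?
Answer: 17619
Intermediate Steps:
b = 361
f(-5, 0)*14 + 49*b = (-5 - 1*0)*14 + 49*361 = (-5 + 0)*14 + 17689 = -5*14 + 17689 = -70 + 17689 = 17619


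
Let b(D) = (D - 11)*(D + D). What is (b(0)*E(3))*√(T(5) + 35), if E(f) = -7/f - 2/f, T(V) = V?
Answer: 0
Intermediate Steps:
b(D) = 2*D*(-11 + D) (b(D) = (-11 + D)*(2*D) = 2*D*(-11 + D))
E(f) = -9/f
(b(0)*E(3))*√(T(5) + 35) = ((2*0*(-11 + 0))*(-9/3))*√(5 + 35) = ((2*0*(-11))*(-9*⅓))*√40 = (0*(-3))*(2*√10) = 0*(2*√10) = 0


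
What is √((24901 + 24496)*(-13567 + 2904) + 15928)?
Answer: 7*I*√10749067 ≈ 22950.0*I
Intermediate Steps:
√((24901 + 24496)*(-13567 + 2904) + 15928) = √(49397*(-10663) + 15928) = √(-526720211 + 15928) = √(-526704283) = 7*I*√10749067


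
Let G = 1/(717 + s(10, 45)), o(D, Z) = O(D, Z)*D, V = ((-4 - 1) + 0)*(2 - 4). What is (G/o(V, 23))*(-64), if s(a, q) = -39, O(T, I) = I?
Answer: -16/38985 ≈ -0.00041041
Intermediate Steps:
V = 10 (V = (-5 + 0)*(-2) = -5*(-2) = 10)
o(D, Z) = D*Z (o(D, Z) = Z*D = D*Z)
G = 1/678 (G = 1/(717 - 39) = 1/678 ≈ 0.0014749)
(G/o(V, 23))*(-64) = (1/(678*((10*23))))*(-64) = ((1/678)/230)*(-64) = ((1/678)*(1/230))*(-64) = (1/155940)*(-64) = -16/38985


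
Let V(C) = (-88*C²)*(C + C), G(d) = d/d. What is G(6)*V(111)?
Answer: -240703056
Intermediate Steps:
G(d) = 1
V(C) = -176*C³ (V(C) = (-88*C²)*(2*C) = -176*C³)
G(6)*V(111) = 1*(-176*111³) = 1*(-176*1367631) = 1*(-240703056) = -240703056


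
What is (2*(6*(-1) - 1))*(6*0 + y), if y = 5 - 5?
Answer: 0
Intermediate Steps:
y = 0
(2*(6*(-1) - 1))*(6*0 + y) = (2*(6*(-1) - 1))*(6*0 + 0) = (2*(-6 - 1))*(0 + 0) = (2*(-7))*0 = -14*0 = 0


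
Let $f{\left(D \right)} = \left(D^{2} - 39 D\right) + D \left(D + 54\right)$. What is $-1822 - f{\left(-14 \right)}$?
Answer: $-2004$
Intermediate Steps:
$f{\left(D \right)} = D^{2} - 39 D + D \left(54 + D\right)$ ($f{\left(D \right)} = \left(D^{2} - 39 D\right) + D \left(54 + D\right) = D^{2} - 39 D + D \left(54 + D\right)$)
$-1822 - f{\left(-14 \right)} = -1822 - - 14 \left(15 + 2 \left(-14\right)\right) = -1822 - - 14 \left(15 - 28\right) = -1822 - \left(-14\right) \left(-13\right) = -1822 - 182 = -2004$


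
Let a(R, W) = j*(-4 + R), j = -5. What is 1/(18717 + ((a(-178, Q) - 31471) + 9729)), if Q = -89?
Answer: -1/2115 ≈ -0.00047281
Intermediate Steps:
a(R, W) = 20 - 5*R (a(R, W) = -5*(-4 + R) = 20 - 5*R)
1/(18717 + ((a(-178, Q) - 31471) + 9729)) = 1/(18717 + (((20 - 5*(-178)) - 31471) + 9729)) = 1/(18717 + (((20 + 890) - 31471) + 9729)) = 1/(18717 + ((910 - 31471) + 9729)) = 1/(18717 + (-30561 + 9729)) = 1/(18717 - 20832) = 1/(-2115) = -1/2115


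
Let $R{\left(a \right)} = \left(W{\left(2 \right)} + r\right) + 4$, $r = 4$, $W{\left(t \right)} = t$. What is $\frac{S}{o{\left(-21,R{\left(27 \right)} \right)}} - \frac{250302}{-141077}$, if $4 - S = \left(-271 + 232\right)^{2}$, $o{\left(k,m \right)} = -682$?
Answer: $\frac{384719773}{96214514} \approx 3.9986$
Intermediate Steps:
$R{\left(a \right)} = 10$ ($R{\left(a \right)} = \left(2 + 4\right) + 4 = 6 + 4 = 10$)
$S = -1517$ ($S = 4 - \left(-271 + 232\right)^{2} = 4 - \left(-39\right)^{2} = 4 - 1521 = -1517$)
$\frac{S}{o{\left(-21,R{\left(27 \right)} \right)}} - \frac{250302}{-141077} = - \frac{1517}{-682} - \frac{250302}{-141077} = \left(-1517\right) \left(- \frac{1}{682}\right) - - \frac{250302}{141077} = \frac{1517}{682} + \frac{250302}{141077} = \frac{384719773}{96214514}$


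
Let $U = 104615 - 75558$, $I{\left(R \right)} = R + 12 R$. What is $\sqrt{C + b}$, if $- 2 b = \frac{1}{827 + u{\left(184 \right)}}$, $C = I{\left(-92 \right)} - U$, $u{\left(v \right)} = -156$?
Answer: $\frac{i \sqrt{54484565234}}{1342} \approx 173.93 i$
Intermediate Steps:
$I{\left(R \right)} = 13 R$
$U = 29057$ ($U = 104615 - 75558 = 29057$)
$C = -30253$ ($C = 13 \left(-92\right) - 29057 = -1196 - 29057 = -30253$)
$b = - \frac{1}{1342}$ ($b = - \frac{1}{2 \left(827 - 156\right)} = - \frac{1}{2 \cdot 671} = \left(- \frac{1}{2}\right) \frac{1}{671} = - \frac{1}{1342} \approx -0.00074516$)
$\sqrt{C + b} = \sqrt{-30253 - \frac{1}{1342}} = \sqrt{- \frac{40599527}{1342}} = \frac{i \sqrt{54484565234}}{1342}$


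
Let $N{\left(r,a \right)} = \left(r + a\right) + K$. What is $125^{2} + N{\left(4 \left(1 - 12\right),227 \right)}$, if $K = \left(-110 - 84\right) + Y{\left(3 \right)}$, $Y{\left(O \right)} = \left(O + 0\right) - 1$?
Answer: $15616$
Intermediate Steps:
$Y{\left(O \right)} = -1 + O$ ($Y{\left(O \right)} = O - 1 = -1 + O$)
$K = -192$ ($K = \left(-110 - 84\right) + \left(-1 + 3\right) = -194 + 2 = -192$)
$N{\left(r,a \right)} = -192 + a + r$ ($N{\left(r,a \right)} = \left(r + a\right) - 192 = \left(a + r\right) - 192 = -192 + a + r$)
$125^{2} + N{\left(4 \left(1 - 12\right),227 \right)} = 125^{2} + \left(-192 + 227 + 4 \left(1 - 12\right)\right) = 15625 + \left(-192 + 227 + 4 \left(-11\right)\right) = 15625 - 9 = 15616$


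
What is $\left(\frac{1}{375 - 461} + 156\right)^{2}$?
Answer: $\frac{179962225}{7396} \approx 24332.0$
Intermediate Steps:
$\left(\frac{1}{375 - 461} + 156\right)^{2} = \left(\frac{1}{-86} + 156\right)^{2} = \left(- \frac{1}{86} + 156\right)^{2} = \left(\frac{13415}{86}\right)^{2} = \frac{179962225}{7396}$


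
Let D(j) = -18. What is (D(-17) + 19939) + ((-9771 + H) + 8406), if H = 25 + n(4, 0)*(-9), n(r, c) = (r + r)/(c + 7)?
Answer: 129995/7 ≈ 18571.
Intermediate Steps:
n(r, c) = 2*r/(7 + c) (n(r, c) = (2*r)/(7 + c) = 2*r/(7 + c))
H = 103/7 (H = 25 + (2*4/(7 + 0))*(-9) = 25 + (2*4/7)*(-9) = 25 + (2*4*(⅐))*(-9) = 25 + (8/7)*(-9) = 25 - 72/7 = 103/7 ≈ 14.714)
(D(-17) + 19939) + ((-9771 + H) + 8406) = (-18 + 19939) + ((-9771 + 103/7) + 8406) = 19921 + (-68294/7 + 8406) = 19921 - 9452/7 = 129995/7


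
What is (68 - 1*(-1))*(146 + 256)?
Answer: 27738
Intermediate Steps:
(68 - 1*(-1))*(146 + 256) = (68 + 1)*402 = 69*402 = 27738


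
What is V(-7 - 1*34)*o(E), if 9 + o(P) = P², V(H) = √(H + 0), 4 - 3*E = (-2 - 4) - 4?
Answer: 115*I*√41/9 ≈ 81.818*I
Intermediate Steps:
E = 14/3 (E = 4/3 - ((-2 - 4) - 4)/3 = 4/3 - (-6 - 4)/3 = 4/3 - ⅓*(-10) = 4/3 + 10/3 = 14/3 ≈ 4.6667)
V(H) = √H
o(P) = -9 + P²
V(-7 - 1*34)*o(E) = √(-7 - 1*34)*(-9 + (14/3)²) = √(-7 - 34)*(-9 + 196/9) = √(-41)*(115/9) = (I*√41)*(115/9) = 115*I*√41/9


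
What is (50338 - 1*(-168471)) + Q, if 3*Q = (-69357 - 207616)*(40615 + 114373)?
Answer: -42926834897/3 ≈ -1.4309e+10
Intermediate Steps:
Q = -42927491324/3 (Q = ((-69357 - 207616)*(40615 + 114373))/3 = (-276973*154988)/3 = (1/3)*(-42927491324) = -42927491324/3 ≈ -1.4309e+10)
(50338 - 1*(-168471)) + Q = (50338 - 1*(-168471)) - 42927491324/3 = (50338 + 168471) - 42927491324/3 = 218809 - 42927491324/3 = -42926834897/3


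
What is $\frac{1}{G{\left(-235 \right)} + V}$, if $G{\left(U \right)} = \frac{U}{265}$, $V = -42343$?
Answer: $- \frac{53}{2244226} \approx -2.3616 \cdot 10^{-5}$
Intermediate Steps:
$G{\left(U \right)} = \frac{U}{265}$ ($G{\left(U \right)} = U \frac{1}{265} = \frac{U}{265}$)
$\frac{1}{G{\left(-235 \right)} + V} = \frac{1}{\frac{1}{265} \left(-235\right) - 42343} = \frac{1}{- \frac{47}{53} - 42343} = \frac{1}{- \frac{2244226}{53}} = - \frac{53}{2244226}$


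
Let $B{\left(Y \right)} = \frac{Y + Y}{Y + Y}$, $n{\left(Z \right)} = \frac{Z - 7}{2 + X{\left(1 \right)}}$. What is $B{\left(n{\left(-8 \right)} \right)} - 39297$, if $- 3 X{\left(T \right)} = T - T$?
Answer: $-39296$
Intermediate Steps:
$X{\left(T \right)} = 0$ ($X{\left(T \right)} = - \frac{T - T}{3} = \left(- \frac{1}{3}\right) 0 = 0$)
$n{\left(Z \right)} = - \frac{7}{2} + \frac{Z}{2}$ ($n{\left(Z \right)} = \frac{Z - 7}{2 + 0} = \frac{-7 + Z}{2} = \left(-7 + Z\right) \frac{1}{2} = - \frac{7}{2} + \frac{Z}{2}$)
$B{\left(Y \right)} = 1$ ($B{\left(Y \right)} = \frac{2 Y}{2 Y} = 2 Y \frac{1}{2 Y} = 1$)
$B{\left(n{\left(-8 \right)} \right)} - 39297 = 1 - 39297 = -39296$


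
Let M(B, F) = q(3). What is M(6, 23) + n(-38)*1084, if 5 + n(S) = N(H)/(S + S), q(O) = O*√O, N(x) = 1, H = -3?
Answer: -103251/19 + 3*√3 ≈ -5429.1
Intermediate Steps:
q(O) = O^(3/2)
M(B, F) = 3*√3 (M(B, F) = 3^(3/2) = 3*√3)
n(S) = -5 + 1/(2*S) (n(S) = -5 + 1/(S + S) = -5 + 1/(2*S))
M(6, 23) + n(-38)*1084 = 3*√3 + (-5 + (½)/(-38))*1084 = 3*√3 + (-5 + (½)*(-1/38))*1084 = 3*√3 + (-5 - 1/76)*1084 = 3*√3 - 381/76*1084 = 3*√3 - 103251/19 = -103251/19 + 3*√3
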